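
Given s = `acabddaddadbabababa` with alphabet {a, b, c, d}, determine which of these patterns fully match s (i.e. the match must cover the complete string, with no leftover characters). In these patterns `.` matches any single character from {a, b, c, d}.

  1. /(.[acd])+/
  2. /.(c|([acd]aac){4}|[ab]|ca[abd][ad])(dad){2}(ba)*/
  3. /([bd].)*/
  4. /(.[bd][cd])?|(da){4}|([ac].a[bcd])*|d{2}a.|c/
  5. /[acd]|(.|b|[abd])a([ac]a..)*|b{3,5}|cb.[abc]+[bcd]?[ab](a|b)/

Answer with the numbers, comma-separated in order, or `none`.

2

1 → no match
2 → match
3 → no match
4 → no match
5 → no match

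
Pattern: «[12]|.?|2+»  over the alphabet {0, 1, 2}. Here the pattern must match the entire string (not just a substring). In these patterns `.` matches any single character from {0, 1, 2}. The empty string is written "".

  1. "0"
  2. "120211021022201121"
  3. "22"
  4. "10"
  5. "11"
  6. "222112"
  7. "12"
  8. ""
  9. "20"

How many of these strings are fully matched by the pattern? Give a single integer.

3

1. "0" → match
2 → no match
3. "22" → match
4. "10" → no match
5. "11" → no match
6. "222112" → no match
7. "12" → no match
8. "" → match
9. "20" → no match
Total matched: 3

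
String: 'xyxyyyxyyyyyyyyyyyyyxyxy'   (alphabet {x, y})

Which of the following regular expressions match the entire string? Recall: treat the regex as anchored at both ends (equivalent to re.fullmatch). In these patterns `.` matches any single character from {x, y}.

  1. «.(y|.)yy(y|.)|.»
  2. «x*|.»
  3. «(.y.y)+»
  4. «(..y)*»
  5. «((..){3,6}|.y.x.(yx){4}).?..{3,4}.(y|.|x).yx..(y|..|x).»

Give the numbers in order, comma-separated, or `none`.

3

1 → no match
2 → no match
3 → match
4 → no match
5 → no match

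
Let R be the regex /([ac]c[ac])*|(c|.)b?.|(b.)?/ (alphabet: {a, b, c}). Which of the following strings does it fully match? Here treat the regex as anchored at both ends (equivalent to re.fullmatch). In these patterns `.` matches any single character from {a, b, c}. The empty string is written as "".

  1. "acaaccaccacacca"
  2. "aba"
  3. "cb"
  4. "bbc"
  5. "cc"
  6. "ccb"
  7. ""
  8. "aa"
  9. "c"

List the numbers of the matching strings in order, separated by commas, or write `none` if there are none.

1 → match
2. "aba" → match
3. "cb" → match
4. "bbc" → match
5. "cc" → match
6. "ccb" → no match
7. "" → match
8. "aa" → match
9. "c" → no match

1, 2, 3, 4, 5, 7, 8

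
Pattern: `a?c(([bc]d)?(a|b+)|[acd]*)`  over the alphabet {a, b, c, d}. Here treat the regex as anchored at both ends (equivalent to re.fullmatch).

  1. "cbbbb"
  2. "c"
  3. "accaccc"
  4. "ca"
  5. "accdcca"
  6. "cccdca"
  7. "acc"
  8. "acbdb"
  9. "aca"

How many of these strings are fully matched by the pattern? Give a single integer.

9

1. "cbbbb" → match
2. "c" → match
3. "accaccc" → match
4. "ca" → match
5. "accdcca" → match
6. "cccdca" → match
7. "acc" → match
8. "acbdb" → match
9. "aca" → match
Total matched: 9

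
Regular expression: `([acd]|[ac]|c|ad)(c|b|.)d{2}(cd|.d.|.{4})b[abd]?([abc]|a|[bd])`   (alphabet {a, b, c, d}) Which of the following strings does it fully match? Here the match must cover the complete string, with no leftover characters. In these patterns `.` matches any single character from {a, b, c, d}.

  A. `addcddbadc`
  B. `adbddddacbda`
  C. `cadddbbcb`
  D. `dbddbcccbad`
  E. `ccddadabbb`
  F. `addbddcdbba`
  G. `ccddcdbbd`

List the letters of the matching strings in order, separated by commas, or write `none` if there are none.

A → no match
B → match
C → no match
D → match
E → match
F → no match
G → match

B, D, E, G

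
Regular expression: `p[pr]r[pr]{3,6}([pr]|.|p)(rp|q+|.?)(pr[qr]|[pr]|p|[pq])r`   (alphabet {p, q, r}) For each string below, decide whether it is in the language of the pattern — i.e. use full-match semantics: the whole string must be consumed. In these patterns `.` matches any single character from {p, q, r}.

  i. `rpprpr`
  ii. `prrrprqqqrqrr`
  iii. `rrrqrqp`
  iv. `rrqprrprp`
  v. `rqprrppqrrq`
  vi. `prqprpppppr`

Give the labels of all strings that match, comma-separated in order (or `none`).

i. `rpprpr` → no match — must start with `p`
ii → no match
iii. `rrrqrqp` → no match — must start with `p`
iv. `rrqprrprp` → no match — must start with `p`
v. `rqprrppqrrq` → no match — must start with `p`
vi. `prqprpppppr` → no match

none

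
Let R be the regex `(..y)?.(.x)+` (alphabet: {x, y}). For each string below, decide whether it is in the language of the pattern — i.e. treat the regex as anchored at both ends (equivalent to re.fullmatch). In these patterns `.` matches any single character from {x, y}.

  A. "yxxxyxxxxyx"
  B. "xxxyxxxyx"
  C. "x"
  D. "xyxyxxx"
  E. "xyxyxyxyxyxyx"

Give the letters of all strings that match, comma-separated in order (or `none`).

A → no match
B → match
C → no match
D → match
E → match

B, D, E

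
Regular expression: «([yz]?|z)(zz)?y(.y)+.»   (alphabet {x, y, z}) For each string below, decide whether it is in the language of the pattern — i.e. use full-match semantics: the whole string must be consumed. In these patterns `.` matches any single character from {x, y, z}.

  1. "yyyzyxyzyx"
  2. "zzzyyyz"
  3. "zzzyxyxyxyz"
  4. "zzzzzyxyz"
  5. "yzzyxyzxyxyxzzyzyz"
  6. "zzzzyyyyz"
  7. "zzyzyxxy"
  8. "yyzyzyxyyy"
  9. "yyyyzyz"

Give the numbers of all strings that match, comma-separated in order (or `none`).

1, 2, 3, 9

1 → match
2 → match
3 → match
4 → no match
5 → no match
6 → no match
7 → no match
8 → no match
9 → match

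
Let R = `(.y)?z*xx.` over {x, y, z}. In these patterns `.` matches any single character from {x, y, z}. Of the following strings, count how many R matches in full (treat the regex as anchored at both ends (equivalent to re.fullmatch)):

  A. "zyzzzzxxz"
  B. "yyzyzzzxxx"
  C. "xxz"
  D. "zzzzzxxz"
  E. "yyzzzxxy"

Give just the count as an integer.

A → match
B → no match
C → match
D → match
E → match
Total matched: 4

4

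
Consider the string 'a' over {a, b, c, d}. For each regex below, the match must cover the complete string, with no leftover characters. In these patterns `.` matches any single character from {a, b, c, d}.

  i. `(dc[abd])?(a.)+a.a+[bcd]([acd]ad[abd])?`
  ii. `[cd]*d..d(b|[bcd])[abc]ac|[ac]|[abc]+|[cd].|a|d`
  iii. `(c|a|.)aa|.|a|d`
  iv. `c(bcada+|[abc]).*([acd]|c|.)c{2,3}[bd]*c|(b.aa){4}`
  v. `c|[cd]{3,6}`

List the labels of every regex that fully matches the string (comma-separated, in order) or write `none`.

ii, iii

i → no match
ii → match
iii → match
iv → no match
v → no match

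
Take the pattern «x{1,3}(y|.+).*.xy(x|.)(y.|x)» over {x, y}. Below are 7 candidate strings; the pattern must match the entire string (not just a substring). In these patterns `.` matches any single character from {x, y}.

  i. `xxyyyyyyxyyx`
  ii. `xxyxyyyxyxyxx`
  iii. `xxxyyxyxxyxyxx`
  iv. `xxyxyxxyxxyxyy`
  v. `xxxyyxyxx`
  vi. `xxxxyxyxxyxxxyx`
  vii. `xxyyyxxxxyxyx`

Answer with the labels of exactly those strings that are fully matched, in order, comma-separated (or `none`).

i → match
ii → match
iii → match
iv → match
v → match
vi → no match
vii → match

i, ii, iii, iv, v, vii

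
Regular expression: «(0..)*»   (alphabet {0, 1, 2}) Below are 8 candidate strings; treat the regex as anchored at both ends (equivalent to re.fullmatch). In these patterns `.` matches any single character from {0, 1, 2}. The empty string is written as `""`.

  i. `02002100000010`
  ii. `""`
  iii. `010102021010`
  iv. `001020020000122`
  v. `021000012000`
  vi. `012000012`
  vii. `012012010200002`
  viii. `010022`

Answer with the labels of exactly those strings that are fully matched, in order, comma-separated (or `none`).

ii, v, vi, viii

i → no match
ii. `""` → match
iii. `010102021010` → no match
iv → no match
v. `021000012000` → match
vi. `012000012` → match
vii → no match
viii. `010022` → match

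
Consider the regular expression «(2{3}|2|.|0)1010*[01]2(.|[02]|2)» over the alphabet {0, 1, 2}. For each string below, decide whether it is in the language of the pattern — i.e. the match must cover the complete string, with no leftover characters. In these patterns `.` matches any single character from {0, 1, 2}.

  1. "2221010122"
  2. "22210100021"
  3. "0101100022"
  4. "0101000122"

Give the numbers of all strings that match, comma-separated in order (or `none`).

1, 2, 4

1 → match
2 → match
3 → no match
4 → match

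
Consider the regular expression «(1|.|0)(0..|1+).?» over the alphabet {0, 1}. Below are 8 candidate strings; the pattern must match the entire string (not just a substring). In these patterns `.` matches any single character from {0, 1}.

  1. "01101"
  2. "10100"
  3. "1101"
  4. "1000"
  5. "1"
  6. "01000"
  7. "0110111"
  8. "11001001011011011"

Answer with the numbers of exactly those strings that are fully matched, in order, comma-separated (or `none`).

2, 4

1 → no match
2 → match
3 → no match
4 → match
5 → no match
6 → no match
7 → no match
8 → no match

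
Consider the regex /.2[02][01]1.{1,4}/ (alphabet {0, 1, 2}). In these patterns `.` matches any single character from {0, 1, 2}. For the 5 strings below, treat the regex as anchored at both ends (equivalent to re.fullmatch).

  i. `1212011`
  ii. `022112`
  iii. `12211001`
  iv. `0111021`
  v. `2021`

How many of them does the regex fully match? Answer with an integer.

i → no match
ii → match
iii → match
iv → no match
v → no match
Total matched: 2

2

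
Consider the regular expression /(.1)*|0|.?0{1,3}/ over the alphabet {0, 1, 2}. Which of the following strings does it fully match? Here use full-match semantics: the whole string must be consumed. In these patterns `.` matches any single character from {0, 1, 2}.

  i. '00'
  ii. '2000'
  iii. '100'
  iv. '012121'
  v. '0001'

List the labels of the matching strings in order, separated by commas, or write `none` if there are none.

i → match
ii → match
iii → match
iv → match
v → no match

i, ii, iii, iv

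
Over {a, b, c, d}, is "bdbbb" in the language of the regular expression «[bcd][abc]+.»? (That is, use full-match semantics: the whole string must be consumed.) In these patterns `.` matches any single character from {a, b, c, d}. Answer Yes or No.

No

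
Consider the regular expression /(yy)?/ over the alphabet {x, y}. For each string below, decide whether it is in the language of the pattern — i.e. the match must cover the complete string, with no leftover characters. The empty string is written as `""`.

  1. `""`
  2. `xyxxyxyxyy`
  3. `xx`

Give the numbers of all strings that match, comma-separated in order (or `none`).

1 → match
2 → no match
3 → no match

1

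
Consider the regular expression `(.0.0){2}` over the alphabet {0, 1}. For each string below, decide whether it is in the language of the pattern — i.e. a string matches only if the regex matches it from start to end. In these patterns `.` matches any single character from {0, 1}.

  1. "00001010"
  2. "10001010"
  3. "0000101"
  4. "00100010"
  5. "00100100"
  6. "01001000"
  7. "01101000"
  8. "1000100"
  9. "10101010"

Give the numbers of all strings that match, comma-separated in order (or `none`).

1 → match
2 → match
3 → no match — must end with "0"
4 → match
5 → no match
6 → no match
7 → no match
8 → no match
9 → match

1, 2, 4, 9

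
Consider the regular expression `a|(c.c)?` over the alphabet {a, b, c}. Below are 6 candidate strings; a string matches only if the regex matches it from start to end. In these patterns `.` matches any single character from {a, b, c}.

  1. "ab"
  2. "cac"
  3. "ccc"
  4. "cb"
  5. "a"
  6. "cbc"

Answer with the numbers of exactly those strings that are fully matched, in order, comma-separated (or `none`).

2, 3, 5, 6

1. "ab" → no match
2. "cac" → match
3. "ccc" → match
4. "cb" → no match
5. "a" → match
6. "cbc" → match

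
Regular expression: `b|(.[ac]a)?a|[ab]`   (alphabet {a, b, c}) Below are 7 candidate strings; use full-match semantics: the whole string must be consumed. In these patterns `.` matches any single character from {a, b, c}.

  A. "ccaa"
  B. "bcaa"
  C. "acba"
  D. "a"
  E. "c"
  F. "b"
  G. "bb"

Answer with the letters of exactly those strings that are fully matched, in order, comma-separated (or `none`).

A, B, D, F

A → match
B → match
C → no match
D → match
E → no match
F → match
G → no match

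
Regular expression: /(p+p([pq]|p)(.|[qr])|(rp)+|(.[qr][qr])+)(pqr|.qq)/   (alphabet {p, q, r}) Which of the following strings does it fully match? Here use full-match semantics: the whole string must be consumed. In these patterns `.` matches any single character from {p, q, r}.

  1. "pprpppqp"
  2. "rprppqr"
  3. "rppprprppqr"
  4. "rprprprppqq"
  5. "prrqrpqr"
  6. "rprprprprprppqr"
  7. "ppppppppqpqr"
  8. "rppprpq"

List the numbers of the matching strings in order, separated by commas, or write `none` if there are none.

2, 4, 6, 7

1 → no match
2 → match
3 → no match
4 → match
5 → no match
6 → match
7 → match
8 → no match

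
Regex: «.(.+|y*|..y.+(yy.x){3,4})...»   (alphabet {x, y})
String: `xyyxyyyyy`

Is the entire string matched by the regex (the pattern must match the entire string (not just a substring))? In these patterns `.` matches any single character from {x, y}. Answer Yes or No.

Yes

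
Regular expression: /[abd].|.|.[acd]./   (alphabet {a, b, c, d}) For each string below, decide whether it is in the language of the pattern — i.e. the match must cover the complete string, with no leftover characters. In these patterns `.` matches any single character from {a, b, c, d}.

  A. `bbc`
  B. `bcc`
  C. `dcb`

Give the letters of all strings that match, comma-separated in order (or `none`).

B, C

A. `bbc` → no match
B. `bcc` → match
C. `dcb` → match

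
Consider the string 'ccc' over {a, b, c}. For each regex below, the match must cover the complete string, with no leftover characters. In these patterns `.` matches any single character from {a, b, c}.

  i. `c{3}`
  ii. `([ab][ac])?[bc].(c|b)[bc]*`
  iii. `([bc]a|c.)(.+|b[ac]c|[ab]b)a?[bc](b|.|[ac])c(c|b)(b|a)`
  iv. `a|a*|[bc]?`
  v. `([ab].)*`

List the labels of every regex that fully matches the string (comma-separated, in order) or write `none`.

i → match
ii → match
iii → no match
iv → no match
v → no match

i, ii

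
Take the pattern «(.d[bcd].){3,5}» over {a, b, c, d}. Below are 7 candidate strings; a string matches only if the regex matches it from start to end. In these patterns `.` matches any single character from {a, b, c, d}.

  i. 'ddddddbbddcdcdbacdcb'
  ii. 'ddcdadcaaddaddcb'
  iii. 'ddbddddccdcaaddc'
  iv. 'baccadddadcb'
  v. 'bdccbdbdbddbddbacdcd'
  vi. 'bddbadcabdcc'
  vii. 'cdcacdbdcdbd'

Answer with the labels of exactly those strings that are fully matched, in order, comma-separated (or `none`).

i, ii, iii, v, vi, vii

i → match
ii → match
iii → match
iv → no match
v → match
vi → match
vii → match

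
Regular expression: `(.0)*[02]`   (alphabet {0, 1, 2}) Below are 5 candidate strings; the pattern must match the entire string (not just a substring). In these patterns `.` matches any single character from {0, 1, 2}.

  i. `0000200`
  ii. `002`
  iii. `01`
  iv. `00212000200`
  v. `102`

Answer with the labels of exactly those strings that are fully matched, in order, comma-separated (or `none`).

i → match
ii → match
iii → no match
iv → no match
v → match

i, ii, v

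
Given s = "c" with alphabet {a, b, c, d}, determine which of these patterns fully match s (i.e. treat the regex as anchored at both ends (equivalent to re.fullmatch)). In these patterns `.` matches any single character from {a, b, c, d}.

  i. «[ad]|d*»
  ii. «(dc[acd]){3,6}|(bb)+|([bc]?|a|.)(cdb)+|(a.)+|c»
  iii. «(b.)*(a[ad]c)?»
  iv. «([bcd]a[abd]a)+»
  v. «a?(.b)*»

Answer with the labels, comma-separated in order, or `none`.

i → no match
ii → match
iii → no match
iv → no match — must end with "a"
v → no match

ii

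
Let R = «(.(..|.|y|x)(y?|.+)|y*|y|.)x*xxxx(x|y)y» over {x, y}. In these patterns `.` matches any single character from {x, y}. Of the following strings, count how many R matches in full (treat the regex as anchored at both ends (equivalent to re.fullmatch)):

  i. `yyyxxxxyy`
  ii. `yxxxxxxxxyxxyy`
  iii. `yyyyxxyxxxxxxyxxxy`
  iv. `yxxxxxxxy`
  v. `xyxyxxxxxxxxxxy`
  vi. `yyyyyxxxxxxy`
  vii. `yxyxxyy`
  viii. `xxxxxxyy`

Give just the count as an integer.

5

i → match
ii → no match
iii → no match
iv → match
v → match
vi → match
vii → no match
viii → match
Total matched: 5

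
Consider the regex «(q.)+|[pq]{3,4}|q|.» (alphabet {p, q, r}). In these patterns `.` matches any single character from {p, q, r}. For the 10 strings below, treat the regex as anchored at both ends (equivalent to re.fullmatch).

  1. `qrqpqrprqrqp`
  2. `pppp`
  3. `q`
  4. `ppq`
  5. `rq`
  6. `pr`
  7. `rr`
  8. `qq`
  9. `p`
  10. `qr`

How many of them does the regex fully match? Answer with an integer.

6

1 → no match
2 → match
3 → match
4 → match
5 → no match
6 → no match
7 → no match
8 → match
9 → match
10 → match
Total matched: 6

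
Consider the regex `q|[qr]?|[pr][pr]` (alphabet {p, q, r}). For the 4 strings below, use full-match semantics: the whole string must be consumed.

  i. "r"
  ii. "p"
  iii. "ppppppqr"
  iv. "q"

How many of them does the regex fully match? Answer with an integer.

i. "r" → match
ii. "p" → no match
iii. "ppppppqr" → no match
iv. "q" → match
Total matched: 2

2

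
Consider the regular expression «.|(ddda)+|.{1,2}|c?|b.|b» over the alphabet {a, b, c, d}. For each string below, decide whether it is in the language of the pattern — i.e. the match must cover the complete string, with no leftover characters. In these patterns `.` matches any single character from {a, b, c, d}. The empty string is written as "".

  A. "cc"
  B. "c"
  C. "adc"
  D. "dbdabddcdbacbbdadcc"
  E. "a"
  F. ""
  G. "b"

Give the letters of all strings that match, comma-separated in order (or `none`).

A → match
B → match
C → no match
D → no match
E → match
F → match
G → match

A, B, E, F, G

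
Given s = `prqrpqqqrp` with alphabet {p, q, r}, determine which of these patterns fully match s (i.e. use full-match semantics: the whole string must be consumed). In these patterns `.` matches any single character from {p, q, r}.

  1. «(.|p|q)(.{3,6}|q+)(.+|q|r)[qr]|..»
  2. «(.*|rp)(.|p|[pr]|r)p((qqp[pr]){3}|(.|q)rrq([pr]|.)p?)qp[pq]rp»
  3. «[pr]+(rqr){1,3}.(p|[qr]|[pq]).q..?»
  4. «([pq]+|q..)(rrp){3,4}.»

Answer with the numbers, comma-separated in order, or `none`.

1 → no match
2 → no match
3 → match
4 → no match

3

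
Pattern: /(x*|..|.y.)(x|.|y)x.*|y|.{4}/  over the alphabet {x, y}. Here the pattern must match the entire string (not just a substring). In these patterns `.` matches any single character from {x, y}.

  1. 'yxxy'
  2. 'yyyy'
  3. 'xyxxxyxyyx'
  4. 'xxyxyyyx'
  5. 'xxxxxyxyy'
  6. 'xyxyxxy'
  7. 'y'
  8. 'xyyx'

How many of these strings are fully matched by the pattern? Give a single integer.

8

1 → match
2 → match
3 → match
4 → match
5 → match
6 → match
7 → match
8 → match
Total matched: 8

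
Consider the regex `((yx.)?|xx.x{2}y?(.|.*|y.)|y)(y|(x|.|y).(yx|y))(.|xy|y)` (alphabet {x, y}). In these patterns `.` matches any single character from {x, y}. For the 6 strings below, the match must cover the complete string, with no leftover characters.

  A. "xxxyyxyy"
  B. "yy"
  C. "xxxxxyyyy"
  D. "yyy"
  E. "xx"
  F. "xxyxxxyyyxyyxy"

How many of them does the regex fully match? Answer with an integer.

A → no match
B → match
C → match
D → match
E → no match
F → match
Total matched: 4

4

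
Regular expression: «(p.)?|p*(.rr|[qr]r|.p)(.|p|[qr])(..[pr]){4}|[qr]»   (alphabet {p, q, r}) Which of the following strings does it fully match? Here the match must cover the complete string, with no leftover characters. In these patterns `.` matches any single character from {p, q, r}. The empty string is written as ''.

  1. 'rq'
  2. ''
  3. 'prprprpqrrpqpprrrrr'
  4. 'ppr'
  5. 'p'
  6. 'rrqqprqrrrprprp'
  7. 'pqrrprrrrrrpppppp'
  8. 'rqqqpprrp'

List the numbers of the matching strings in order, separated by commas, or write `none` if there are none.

1. 'rq' → no match
2. '' → match
3 → no match
4. 'ppr' → no match
5. 'p' → no match
6 → match
7 → match
8. 'rqqqpprrp' → no match

2, 6, 7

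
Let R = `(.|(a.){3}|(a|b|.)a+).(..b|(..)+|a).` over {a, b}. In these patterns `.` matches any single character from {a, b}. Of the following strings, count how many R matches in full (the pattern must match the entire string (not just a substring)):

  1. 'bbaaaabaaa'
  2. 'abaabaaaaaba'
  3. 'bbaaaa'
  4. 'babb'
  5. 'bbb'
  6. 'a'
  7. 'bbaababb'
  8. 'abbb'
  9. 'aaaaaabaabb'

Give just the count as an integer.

1

1 → no match
2 → no match
3 → no match
4 → no match
5 → no match
6 → no match
7 → no match
8 → no match
9 → match
Total matched: 1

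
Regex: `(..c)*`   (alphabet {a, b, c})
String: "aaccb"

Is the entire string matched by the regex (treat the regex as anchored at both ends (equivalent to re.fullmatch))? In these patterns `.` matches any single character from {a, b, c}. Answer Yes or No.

No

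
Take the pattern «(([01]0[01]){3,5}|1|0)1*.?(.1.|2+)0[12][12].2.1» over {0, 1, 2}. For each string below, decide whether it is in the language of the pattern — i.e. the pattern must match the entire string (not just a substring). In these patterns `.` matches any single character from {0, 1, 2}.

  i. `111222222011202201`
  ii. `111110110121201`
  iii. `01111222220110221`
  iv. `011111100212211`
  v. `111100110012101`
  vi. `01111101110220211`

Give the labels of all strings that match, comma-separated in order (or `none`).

i → no match
ii → match
iii → match
iv → match
v → no match
vi → match

ii, iii, iv, vi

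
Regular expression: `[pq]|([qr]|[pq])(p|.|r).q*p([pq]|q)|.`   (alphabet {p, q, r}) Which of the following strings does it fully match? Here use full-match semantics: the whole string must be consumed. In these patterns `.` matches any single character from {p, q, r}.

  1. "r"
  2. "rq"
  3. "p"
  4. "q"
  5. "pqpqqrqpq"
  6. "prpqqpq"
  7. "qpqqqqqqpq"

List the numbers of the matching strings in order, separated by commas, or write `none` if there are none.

1, 3, 4, 6, 7

1 → match
2 → no match
3 → match
4 → match
5 → no match
6 → match
7 → match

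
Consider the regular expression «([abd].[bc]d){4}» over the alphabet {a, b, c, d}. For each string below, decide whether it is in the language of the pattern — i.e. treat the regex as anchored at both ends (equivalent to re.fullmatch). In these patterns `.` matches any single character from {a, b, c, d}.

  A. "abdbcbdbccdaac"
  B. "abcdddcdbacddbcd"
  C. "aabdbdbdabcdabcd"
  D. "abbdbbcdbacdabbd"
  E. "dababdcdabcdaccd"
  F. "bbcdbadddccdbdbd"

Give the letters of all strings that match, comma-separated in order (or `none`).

A → no match — must end with "d"
B → match
C → match
D → match
E → no match
F → no match

B, C, D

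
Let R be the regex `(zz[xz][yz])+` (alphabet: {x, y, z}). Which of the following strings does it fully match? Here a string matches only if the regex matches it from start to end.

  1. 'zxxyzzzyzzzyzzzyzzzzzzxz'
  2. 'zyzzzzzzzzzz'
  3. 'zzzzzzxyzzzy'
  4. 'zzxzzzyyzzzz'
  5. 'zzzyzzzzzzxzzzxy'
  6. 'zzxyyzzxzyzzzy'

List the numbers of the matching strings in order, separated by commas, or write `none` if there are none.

1 → no match — must start with 'zz'
2 → no match — must start with 'zz'
3 → match
4 → no match
5 → match
6 → no match

3, 5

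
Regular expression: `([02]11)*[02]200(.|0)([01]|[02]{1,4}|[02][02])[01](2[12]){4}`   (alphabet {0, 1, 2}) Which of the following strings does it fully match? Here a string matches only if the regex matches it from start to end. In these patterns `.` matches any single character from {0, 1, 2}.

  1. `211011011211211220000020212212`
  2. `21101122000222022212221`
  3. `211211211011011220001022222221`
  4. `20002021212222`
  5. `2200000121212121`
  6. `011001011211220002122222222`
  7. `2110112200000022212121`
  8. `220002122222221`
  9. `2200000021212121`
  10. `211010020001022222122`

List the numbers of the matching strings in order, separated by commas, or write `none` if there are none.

2, 3, 5, 7, 8, 9

1 → no match
2 → match
3 → match
4 → no match
5 → match
6 → no match
7 → match
8 → match
9 → match
10 → no match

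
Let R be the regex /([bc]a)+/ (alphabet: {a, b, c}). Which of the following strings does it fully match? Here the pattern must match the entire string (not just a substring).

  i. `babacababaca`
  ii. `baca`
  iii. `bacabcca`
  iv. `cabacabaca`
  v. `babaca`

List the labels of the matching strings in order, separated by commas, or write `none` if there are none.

i, ii, iv, v

i → match
ii → match
iii → no match
iv → match
v → match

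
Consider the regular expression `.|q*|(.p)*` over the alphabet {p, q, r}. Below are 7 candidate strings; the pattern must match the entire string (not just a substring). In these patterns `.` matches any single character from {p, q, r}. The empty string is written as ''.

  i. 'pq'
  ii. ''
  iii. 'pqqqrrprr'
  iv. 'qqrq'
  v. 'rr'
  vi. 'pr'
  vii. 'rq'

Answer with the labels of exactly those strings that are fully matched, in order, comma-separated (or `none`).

i → no match
ii → match
iii → no match
iv → no match
v → no match
vi → no match
vii → no match

ii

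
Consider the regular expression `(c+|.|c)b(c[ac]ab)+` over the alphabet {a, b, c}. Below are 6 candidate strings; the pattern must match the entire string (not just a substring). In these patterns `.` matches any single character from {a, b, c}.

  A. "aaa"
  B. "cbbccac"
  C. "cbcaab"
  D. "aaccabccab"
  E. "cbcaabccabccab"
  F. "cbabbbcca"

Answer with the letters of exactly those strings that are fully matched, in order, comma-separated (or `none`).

C, E

A → no match — must end with "ab"
B → no match — must end with "ab"
C → match
D → no match
E → match
F → no match — must end with "ab"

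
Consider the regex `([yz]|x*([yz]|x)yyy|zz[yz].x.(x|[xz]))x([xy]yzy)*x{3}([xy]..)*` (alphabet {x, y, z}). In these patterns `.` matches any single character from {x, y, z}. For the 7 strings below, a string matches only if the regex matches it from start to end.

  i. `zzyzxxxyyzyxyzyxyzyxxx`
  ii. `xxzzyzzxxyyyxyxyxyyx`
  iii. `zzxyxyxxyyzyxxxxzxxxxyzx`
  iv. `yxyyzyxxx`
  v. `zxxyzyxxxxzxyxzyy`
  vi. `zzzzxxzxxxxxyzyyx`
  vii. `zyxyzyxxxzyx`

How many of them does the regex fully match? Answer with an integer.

i → no match
ii → no match
iii → no match
iv → match
v → no match
vi → match
vii → no match
Total matched: 2

2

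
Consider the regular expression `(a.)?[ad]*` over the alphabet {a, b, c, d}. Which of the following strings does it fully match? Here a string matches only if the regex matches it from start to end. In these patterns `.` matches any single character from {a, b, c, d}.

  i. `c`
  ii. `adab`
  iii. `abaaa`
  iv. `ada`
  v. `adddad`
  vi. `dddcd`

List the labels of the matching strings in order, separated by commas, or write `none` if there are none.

i → no match
ii → no match
iii → match
iv → match
v → match
vi → no match

iii, iv, v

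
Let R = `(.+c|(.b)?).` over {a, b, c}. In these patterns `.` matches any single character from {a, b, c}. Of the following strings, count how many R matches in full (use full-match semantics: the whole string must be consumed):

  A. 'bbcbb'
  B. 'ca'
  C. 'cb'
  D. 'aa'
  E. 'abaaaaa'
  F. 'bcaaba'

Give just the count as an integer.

0

A → no match
B → no match
C → no match
D → no match
E → no match
F → no match
Total matched: 0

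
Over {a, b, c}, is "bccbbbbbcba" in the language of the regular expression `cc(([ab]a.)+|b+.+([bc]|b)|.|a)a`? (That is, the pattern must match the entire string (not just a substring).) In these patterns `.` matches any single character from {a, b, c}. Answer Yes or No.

Every match must start with "cc", but "bccbbbbbcba" does not.

No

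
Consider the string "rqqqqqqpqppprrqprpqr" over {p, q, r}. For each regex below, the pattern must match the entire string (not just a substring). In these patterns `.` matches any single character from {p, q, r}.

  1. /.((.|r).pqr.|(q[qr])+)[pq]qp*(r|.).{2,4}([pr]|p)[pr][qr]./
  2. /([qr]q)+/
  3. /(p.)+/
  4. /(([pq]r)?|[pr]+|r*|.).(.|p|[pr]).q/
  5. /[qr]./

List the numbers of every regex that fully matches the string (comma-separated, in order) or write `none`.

1 → match
2 → no match — must end with "q"
3 → no match — must start with "p"
4 → no match — must end with "q"
5 → no match

1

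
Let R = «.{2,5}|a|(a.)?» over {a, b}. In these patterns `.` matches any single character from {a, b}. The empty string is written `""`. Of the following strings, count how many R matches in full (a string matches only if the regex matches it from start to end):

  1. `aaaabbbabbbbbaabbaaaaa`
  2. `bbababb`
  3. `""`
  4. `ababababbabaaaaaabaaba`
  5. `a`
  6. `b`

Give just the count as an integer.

2

1 → no match
2. `bbababb` → no match
3. `""` → match
4 → no match
5. `a` → match
6. `b` → no match
Total matched: 2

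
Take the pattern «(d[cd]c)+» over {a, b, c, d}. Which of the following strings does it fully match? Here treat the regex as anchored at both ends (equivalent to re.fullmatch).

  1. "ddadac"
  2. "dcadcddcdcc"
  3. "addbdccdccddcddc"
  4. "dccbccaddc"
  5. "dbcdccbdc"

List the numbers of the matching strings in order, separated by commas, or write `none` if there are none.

1. "ddadac" → no match
2. "dcadcddcdcc" → no match
3 → no match — must start with "d"
4. "dccbccaddc" → no match
5. "dbcdccbdc" → no match

none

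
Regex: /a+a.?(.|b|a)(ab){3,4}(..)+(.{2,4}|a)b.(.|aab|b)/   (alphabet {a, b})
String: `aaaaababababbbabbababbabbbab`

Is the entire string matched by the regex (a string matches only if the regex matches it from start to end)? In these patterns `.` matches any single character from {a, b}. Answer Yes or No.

Yes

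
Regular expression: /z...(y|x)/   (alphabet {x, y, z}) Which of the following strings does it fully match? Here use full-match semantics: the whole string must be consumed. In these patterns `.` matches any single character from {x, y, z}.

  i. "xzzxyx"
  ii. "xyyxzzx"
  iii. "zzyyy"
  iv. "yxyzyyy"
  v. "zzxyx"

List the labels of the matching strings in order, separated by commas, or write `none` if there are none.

i → no match — must start with "z"
ii → no match — must start with "z"
iii → match
iv → no match — must start with "z"
v → match

iii, v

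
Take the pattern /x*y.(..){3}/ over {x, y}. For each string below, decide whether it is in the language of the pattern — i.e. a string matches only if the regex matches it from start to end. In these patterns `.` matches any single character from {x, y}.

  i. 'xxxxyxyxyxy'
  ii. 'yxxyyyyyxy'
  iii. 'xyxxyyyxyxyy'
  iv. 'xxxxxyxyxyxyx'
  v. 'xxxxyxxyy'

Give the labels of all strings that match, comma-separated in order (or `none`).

i → no match
ii → no match
iii → no match
iv → match
v → no match

iv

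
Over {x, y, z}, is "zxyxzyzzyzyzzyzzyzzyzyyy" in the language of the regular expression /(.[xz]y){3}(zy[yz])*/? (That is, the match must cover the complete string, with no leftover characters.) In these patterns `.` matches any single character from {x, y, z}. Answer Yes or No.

No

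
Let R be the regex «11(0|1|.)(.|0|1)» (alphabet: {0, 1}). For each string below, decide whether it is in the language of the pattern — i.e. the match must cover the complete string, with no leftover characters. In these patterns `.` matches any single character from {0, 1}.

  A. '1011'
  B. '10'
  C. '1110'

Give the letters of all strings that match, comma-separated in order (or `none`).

C

A → no match — must start with '11'
B → no match — must start with '11'
C → match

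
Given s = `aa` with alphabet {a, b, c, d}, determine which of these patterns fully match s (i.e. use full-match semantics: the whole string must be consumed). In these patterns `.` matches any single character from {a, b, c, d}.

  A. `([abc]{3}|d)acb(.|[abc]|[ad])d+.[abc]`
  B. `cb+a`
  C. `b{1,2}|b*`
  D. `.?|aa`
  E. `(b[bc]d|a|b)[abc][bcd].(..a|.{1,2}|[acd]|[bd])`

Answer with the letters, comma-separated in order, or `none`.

D

A → no match
B → no match — must start with `cb`
C → no match
D → match
E → no match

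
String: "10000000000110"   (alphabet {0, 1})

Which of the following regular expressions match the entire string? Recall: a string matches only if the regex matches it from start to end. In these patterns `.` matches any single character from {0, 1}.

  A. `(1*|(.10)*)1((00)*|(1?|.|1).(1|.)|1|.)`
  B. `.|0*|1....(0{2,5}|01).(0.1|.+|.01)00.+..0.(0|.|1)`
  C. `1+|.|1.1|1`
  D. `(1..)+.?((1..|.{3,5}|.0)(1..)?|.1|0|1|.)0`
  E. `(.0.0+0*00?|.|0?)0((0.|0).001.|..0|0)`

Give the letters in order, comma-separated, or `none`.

E

A → no match
B → no match
C → no match
D → no match
E → match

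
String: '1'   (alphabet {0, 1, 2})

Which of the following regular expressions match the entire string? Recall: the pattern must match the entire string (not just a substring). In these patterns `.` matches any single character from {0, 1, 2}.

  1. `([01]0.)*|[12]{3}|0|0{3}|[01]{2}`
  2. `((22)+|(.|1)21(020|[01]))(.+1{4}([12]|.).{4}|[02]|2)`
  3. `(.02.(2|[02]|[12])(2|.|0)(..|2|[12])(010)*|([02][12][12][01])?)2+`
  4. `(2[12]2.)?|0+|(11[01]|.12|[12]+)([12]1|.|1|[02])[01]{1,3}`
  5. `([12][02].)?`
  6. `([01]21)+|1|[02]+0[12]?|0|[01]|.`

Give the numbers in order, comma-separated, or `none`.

6

1 → no match
2 → no match
3 → no match — must end with '2'
4 → no match
5 → no match
6 → match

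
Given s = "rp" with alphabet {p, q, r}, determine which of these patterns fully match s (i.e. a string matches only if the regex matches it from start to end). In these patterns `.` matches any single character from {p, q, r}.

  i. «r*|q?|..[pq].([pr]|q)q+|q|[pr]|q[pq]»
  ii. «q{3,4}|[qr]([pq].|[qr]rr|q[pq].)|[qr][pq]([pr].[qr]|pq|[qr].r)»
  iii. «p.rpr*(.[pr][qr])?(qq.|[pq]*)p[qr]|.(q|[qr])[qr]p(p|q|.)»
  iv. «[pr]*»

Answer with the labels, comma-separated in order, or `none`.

iv

i → no match
ii → no match
iii → no match
iv → match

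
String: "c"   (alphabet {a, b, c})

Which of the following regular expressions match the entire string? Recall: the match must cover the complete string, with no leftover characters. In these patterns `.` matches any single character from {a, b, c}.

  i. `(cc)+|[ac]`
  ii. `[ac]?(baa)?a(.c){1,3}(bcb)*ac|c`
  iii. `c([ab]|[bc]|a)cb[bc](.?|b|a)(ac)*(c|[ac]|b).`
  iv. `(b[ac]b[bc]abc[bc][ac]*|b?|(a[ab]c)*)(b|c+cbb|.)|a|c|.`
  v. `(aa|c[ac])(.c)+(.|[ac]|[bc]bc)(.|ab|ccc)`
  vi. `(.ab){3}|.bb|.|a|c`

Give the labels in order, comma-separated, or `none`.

i → match
ii → match
iii → no match
iv → match
v → no match
vi → match

i, ii, iv, vi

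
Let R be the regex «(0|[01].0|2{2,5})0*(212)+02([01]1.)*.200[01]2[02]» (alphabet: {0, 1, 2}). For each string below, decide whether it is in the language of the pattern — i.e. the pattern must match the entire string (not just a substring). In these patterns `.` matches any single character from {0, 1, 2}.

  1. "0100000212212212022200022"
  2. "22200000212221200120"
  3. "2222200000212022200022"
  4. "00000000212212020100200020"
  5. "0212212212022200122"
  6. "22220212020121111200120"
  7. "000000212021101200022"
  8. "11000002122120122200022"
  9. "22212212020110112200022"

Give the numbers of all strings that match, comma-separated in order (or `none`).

1, 3, 4, 5, 6, 7, 9

1 → match
2 → no match
3 → match
4 → match
5 → match
6 → match
7 → match
8 → no match
9 → match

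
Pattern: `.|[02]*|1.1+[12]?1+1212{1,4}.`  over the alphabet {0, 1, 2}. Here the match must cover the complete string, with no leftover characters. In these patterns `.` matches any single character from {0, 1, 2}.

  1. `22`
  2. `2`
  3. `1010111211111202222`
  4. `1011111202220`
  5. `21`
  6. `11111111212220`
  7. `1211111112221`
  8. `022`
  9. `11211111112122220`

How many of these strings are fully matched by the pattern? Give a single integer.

4

1 → match
2 → match
3 → no match
4 → no match
5 → no match
6 → match
7 → no match
8 → match
9 → no match
Total matched: 4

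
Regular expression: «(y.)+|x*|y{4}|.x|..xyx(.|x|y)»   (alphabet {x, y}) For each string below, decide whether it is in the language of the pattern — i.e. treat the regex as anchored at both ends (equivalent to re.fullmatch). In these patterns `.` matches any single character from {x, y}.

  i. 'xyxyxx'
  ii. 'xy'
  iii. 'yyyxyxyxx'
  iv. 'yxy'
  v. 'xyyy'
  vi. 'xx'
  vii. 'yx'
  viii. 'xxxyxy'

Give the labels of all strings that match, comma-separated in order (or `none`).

i, vi, vii, viii

i → match
ii → no match
iii → no match
iv → no match
v → no match
vi → match
vii → match
viii → match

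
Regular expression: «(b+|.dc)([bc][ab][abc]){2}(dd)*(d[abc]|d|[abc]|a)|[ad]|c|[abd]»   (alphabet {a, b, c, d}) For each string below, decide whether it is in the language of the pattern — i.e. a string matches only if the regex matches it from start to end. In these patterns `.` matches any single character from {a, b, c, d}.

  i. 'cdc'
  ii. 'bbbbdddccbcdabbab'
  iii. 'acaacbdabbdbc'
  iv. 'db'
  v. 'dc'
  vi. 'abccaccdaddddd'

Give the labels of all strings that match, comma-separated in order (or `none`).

none

i. 'cdc' → no match
ii → no match
iii → no match
iv. 'db' → no match
v. 'dc' → no match
vi → no match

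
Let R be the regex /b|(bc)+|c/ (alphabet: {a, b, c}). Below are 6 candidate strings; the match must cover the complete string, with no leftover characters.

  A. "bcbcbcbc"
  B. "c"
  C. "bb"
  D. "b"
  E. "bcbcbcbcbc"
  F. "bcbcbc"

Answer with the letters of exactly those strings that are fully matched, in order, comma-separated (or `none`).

A, B, D, E, F

A → match
B → match
C → no match
D → match
E → match
F → match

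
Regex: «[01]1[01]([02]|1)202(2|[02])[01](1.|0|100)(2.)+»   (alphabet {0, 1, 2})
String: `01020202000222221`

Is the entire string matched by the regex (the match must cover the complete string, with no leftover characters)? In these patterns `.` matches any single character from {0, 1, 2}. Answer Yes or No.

No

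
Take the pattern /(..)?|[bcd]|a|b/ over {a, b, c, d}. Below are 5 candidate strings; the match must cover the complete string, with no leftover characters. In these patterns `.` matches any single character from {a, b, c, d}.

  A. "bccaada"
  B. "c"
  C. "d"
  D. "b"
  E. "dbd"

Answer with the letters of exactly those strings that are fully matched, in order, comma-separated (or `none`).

A. "bccaada" → no match
B. "c" → match
C. "d" → match
D. "b" → match
E. "dbd" → no match

B, C, D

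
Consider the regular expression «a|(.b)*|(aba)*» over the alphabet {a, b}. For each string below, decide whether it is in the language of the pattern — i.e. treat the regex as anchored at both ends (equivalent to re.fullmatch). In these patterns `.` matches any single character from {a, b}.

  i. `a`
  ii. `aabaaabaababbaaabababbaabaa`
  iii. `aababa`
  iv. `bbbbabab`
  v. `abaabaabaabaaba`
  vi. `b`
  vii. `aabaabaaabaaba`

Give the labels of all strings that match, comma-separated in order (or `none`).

i → match
ii → no match
iii → no match
iv → match
v → match
vi → no match
vii → no match

i, iv, v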